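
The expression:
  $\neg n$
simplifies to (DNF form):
$\neg n$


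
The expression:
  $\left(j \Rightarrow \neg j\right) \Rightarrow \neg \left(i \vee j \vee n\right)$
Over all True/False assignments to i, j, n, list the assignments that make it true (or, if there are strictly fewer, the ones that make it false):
is false only for:
  i=False, j=False, n=True;
  i=True, j=False, n=False;
  i=True, j=False, n=True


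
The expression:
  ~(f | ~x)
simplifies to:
x & ~f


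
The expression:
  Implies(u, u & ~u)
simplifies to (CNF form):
~u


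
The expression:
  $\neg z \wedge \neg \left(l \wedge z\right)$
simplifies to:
$\neg z$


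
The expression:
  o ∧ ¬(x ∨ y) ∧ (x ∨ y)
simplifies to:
False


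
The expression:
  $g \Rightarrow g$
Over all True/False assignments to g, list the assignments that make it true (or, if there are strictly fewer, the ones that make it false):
is always true.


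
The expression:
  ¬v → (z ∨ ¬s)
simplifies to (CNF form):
v ∨ z ∨ ¬s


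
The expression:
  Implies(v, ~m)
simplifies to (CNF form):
~m | ~v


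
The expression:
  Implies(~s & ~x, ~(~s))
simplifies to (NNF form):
s | x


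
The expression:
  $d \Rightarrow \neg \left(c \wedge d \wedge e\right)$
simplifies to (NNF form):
$\neg c \vee \neg d \vee \neg e$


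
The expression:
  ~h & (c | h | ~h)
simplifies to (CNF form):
~h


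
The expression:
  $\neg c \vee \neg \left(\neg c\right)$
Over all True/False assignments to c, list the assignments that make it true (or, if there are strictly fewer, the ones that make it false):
is always true.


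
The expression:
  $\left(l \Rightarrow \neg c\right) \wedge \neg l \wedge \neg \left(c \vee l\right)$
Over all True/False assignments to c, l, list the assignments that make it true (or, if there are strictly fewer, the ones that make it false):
is true only for:
  c=False, l=False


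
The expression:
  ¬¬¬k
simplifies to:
¬k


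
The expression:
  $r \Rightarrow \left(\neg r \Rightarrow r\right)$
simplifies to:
$\text{True}$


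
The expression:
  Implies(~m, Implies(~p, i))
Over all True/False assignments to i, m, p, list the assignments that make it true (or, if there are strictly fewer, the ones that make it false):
is false only for:
  i=False, m=False, p=False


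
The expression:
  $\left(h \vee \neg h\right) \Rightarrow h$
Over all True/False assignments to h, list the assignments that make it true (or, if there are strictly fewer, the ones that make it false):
is true only for:
  h=True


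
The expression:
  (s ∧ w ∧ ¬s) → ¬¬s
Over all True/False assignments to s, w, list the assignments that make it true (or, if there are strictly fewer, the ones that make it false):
is always true.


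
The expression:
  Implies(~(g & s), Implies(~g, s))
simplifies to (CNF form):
g | s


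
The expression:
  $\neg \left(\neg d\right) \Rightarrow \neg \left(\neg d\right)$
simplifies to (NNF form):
$\text{True}$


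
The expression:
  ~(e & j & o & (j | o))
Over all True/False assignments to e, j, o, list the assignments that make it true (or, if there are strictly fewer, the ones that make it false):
is false only for:
  e=True, j=True, o=True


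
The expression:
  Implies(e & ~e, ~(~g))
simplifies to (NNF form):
True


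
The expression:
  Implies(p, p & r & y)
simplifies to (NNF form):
~p | (r & y)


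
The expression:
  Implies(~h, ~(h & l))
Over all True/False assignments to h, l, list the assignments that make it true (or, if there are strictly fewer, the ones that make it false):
is always true.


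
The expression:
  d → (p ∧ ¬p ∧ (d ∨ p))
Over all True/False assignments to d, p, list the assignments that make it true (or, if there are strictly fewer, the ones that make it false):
is true only for:
  d=False, p=False;
  d=False, p=True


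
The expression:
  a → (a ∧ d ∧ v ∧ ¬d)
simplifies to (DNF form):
¬a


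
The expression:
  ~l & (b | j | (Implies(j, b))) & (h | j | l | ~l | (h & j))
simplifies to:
~l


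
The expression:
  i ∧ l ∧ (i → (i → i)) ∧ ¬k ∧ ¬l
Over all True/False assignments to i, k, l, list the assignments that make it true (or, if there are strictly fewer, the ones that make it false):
is never true.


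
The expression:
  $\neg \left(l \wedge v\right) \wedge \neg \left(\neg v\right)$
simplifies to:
$v \wedge \neg l$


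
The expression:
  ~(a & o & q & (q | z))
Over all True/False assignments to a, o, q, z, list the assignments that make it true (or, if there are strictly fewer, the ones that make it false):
is false only for:
  a=True, o=True, q=True, z=False;
  a=True, o=True, q=True, z=True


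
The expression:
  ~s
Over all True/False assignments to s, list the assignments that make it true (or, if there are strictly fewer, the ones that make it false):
is true only for:
  s=False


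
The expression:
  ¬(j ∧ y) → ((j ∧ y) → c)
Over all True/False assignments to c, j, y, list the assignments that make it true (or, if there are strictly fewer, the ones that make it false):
is always true.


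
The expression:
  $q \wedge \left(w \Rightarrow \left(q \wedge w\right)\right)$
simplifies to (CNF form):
$q$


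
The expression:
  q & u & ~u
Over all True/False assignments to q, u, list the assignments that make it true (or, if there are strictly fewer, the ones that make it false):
is never true.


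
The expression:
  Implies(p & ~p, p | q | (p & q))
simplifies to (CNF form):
True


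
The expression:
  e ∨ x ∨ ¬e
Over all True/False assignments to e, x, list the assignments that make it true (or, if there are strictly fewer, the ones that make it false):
is always true.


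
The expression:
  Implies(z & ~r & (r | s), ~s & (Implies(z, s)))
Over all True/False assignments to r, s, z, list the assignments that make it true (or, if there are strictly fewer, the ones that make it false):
is false only for:
  r=False, s=True, z=True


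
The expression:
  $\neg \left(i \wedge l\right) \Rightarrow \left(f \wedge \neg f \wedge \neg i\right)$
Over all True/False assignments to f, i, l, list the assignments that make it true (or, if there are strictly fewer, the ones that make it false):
is true only for:
  f=False, i=True, l=True;
  f=True, i=True, l=True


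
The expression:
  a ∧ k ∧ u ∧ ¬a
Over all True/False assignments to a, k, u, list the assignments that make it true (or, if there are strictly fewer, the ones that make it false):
is never true.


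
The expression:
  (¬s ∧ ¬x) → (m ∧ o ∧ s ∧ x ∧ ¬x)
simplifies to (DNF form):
s ∨ x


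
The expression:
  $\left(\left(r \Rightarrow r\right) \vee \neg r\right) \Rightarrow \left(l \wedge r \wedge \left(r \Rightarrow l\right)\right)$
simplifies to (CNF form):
$l \wedge r$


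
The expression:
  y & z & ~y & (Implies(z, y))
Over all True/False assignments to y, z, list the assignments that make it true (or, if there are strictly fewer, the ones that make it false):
is never true.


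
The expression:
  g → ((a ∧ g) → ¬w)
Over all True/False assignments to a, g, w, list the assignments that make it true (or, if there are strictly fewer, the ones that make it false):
is false only for:
  a=True, g=True, w=True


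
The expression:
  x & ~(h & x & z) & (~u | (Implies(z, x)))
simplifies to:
x & (~h | ~z)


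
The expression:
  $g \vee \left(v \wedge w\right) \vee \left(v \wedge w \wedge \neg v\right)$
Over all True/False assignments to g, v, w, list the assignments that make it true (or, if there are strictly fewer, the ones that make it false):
is false only for:
  g=False, v=False, w=False;
  g=False, v=False, w=True;
  g=False, v=True, w=False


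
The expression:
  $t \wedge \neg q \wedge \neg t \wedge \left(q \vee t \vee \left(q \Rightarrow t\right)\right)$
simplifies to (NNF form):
$\text{False}$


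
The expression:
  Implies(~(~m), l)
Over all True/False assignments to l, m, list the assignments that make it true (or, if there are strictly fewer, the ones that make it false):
is false only for:
  l=False, m=True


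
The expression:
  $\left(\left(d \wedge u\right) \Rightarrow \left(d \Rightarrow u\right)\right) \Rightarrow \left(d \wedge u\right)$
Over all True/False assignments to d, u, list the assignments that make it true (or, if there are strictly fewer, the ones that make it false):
is true only for:
  d=True, u=True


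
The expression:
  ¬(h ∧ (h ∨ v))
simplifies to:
¬h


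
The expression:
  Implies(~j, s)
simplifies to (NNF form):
j | s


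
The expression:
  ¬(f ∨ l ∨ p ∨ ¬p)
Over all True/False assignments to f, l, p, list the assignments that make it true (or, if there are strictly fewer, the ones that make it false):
is never true.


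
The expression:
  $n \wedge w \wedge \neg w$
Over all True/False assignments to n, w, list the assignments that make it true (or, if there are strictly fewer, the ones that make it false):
is never true.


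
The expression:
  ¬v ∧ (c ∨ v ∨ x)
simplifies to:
¬v ∧ (c ∨ x)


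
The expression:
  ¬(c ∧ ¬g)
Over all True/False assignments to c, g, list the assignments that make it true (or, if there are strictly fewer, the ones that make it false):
is false only for:
  c=True, g=False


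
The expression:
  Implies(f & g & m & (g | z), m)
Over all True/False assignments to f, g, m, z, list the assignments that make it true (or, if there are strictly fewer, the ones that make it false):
is always true.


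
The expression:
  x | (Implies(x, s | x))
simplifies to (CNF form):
True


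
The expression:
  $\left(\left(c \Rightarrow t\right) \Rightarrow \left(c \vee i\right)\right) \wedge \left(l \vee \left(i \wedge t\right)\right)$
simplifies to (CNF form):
$\left(c \vee i\right) \wedge \left(i \vee l\right) \wedge \left(l \vee t\right)$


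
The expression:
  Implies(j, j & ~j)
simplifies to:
~j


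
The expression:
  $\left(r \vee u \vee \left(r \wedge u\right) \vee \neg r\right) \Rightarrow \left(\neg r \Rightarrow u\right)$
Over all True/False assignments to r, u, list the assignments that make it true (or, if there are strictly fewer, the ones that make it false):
is false only for:
  r=False, u=False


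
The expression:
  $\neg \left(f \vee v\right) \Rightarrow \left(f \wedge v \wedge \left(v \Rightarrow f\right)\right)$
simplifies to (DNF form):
$f \vee v$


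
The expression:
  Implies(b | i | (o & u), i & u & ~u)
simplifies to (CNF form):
~b & ~i & (~o | ~u)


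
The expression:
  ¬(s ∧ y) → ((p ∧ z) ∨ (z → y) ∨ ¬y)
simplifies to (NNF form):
True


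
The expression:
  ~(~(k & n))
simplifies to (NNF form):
k & n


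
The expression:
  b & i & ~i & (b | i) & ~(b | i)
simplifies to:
False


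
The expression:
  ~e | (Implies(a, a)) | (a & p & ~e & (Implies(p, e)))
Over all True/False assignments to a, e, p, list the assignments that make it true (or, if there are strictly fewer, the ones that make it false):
is always true.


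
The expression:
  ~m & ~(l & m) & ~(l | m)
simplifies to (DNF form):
~l & ~m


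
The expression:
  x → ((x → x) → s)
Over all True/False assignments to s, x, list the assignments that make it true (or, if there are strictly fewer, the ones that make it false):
is false only for:
  s=False, x=True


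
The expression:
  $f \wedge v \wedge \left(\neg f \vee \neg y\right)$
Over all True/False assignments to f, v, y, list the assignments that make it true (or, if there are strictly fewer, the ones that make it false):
is true only for:
  f=True, v=True, y=False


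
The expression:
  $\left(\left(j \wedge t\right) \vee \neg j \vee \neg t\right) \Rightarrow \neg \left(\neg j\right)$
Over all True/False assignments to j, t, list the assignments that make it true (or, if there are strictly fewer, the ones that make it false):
is true only for:
  j=True, t=False;
  j=True, t=True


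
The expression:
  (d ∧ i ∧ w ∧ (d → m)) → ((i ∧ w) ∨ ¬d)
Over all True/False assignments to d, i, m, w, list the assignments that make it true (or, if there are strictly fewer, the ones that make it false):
is always true.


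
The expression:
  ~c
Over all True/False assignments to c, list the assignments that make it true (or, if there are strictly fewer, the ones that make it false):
is true only for:
  c=False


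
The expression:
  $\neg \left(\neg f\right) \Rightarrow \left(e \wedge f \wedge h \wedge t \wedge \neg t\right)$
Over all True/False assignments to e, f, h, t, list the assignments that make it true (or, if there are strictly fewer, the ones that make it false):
is true only for:
  e=False, f=False, h=False, t=False;
  e=False, f=False, h=False, t=True;
  e=False, f=False, h=True, t=False;
  e=False, f=False, h=True, t=True;
  e=True, f=False, h=False, t=False;
  e=True, f=False, h=False, t=True;
  e=True, f=False, h=True, t=False;
  e=True, f=False, h=True, t=True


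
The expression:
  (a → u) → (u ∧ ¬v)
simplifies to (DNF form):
(a ∧ ¬u) ∨ (u ∧ ¬v)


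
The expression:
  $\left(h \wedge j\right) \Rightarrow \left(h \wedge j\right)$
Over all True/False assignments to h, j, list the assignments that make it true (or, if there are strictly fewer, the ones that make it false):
is always true.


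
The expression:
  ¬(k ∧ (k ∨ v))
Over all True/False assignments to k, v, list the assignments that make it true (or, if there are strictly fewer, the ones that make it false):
is true only for:
  k=False, v=False;
  k=False, v=True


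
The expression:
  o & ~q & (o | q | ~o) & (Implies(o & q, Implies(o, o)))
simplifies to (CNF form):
o & ~q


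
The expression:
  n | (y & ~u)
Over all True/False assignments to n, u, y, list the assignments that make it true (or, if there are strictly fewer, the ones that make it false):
is false only for:
  n=False, u=False, y=False;
  n=False, u=True, y=False;
  n=False, u=True, y=True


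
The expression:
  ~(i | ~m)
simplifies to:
m & ~i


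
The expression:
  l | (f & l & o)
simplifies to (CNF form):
l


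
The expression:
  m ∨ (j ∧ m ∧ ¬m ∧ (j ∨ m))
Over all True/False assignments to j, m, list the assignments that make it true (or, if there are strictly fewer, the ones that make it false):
is true only for:
  j=False, m=True;
  j=True, m=True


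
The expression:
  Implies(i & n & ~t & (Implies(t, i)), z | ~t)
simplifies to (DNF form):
True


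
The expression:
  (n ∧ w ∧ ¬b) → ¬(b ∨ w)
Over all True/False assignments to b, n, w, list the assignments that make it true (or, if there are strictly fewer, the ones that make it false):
is false only for:
  b=False, n=True, w=True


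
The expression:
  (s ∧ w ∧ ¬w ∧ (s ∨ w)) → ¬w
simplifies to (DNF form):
True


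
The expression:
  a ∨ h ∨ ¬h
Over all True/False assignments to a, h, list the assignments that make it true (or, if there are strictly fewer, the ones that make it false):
is always true.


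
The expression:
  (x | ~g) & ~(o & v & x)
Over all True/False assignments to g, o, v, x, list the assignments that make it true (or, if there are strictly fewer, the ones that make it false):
is false only for:
  g=False, o=True, v=True, x=True;
  g=True, o=False, v=False, x=False;
  g=True, o=False, v=True, x=False;
  g=True, o=True, v=False, x=False;
  g=True, o=True, v=True, x=False;
  g=True, o=True, v=True, x=True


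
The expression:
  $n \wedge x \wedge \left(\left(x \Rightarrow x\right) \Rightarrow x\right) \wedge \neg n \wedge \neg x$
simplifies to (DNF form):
$\text{False}$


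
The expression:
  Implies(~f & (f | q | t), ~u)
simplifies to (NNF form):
f | ~u | (~q & ~t)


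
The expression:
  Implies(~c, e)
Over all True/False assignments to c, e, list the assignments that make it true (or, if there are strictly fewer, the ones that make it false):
is false only for:
  c=False, e=False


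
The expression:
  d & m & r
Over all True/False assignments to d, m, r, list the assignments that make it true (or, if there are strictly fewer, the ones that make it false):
is true only for:
  d=True, m=True, r=True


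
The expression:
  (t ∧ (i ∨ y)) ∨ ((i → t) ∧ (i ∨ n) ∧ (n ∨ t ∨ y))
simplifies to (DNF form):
(i ∧ t) ∨ (n ∧ ¬i) ∨ (t ∧ y)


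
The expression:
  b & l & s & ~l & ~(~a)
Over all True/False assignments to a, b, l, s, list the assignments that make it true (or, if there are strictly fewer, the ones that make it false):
is never true.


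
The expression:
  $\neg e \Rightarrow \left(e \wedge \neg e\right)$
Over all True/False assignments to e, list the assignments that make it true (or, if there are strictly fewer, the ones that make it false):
is true only for:
  e=True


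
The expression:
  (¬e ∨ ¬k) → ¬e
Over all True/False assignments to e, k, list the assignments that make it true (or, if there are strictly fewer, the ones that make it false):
is false only for:
  e=True, k=False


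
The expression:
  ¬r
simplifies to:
¬r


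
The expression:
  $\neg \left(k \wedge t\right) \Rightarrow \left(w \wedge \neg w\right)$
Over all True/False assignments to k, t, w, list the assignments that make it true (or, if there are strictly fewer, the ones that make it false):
is true only for:
  k=True, t=True, w=False;
  k=True, t=True, w=True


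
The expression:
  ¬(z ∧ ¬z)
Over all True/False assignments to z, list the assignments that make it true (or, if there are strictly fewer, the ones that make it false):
is always true.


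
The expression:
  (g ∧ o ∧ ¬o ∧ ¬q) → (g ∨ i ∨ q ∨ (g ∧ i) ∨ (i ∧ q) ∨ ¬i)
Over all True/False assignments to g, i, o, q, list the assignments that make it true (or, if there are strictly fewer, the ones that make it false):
is always true.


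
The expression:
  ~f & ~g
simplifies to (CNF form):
~f & ~g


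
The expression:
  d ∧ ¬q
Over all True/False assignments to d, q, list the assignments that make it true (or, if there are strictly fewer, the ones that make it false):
is true only for:
  d=True, q=False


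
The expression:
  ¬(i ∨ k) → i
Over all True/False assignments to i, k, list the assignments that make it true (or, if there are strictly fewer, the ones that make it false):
is false only for:
  i=False, k=False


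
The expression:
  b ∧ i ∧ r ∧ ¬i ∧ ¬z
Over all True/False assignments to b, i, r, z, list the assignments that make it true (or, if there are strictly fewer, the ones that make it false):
is never true.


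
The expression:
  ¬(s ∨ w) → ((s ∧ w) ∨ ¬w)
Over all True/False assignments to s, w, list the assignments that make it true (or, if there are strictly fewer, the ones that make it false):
is always true.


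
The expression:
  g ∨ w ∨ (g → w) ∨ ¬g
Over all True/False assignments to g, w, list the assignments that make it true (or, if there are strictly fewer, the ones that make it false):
is always true.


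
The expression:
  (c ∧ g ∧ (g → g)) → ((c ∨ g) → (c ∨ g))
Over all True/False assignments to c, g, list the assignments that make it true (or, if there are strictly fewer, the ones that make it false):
is always true.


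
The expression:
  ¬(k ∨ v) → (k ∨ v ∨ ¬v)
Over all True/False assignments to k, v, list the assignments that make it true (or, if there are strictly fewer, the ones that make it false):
is always true.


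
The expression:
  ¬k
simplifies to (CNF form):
¬k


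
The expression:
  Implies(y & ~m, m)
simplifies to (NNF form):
m | ~y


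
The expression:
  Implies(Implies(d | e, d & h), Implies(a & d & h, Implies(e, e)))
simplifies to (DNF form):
True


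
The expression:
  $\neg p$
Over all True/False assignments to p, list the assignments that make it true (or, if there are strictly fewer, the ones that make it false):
is true only for:
  p=False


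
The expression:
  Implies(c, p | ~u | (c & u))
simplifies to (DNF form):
True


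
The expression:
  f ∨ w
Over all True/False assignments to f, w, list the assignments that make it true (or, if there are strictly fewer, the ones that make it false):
is false only for:
  f=False, w=False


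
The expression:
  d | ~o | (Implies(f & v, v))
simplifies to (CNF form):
True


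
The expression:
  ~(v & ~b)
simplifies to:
b | ~v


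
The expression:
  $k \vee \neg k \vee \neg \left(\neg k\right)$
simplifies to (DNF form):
$\text{True}$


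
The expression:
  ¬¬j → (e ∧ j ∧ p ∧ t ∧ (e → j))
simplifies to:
(e ∧ p ∧ t) ∨ ¬j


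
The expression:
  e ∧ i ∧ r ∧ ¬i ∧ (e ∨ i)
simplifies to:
False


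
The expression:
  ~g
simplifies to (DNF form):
~g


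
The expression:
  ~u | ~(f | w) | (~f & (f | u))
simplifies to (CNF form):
~f | ~u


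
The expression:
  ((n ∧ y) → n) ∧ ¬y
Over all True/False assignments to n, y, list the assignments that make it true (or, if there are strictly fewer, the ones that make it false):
is true only for:
  n=False, y=False;
  n=True, y=False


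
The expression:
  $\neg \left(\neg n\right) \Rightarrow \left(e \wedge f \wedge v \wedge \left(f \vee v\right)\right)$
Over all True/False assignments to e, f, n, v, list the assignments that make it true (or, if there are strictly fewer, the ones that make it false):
is false only for:
  e=False, f=False, n=True, v=False;
  e=False, f=False, n=True, v=True;
  e=False, f=True, n=True, v=False;
  e=False, f=True, n=True, v=True;
  e=True, f=False, n=True, v=False;
  e=True, f=False, n=True, v=True;
  e=True, f=True, n=True, v=False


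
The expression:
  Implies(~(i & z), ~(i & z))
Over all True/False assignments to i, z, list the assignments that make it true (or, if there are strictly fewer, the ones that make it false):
is always true.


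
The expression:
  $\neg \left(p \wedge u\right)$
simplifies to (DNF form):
$\neg p \vee \neg u$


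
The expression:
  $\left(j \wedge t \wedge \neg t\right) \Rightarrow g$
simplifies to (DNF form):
$\text{True}$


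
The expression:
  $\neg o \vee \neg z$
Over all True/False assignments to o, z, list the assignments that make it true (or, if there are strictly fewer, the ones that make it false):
is false only for:
  o=True, z=True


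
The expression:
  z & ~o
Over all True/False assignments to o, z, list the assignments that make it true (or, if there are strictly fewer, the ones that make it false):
is true only for:
  o=False, z=True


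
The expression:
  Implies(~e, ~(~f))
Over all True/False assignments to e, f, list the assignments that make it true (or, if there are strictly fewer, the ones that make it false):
is false only for:
  e=False, f=False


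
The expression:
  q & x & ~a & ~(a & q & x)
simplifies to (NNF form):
q & x & ~a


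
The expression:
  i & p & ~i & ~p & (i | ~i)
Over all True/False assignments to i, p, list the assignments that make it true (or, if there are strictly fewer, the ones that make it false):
is never true.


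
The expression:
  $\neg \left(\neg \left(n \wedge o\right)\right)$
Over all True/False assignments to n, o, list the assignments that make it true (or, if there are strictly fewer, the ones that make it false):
is true only for:
  n=True, o=True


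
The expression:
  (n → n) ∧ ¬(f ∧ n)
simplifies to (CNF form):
¬f ∨ ¬n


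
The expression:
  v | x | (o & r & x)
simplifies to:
v | x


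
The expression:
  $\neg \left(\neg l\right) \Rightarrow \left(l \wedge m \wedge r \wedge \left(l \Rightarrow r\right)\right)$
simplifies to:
$\left(m \wedge r\right) \vee \neg l$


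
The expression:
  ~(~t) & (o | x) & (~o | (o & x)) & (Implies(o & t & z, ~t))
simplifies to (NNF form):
t & x & (~o | ~z)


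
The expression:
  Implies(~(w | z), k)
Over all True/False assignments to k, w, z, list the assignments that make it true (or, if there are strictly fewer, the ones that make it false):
is false only for:
  k=False, w=False, z=False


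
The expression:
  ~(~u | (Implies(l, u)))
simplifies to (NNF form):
False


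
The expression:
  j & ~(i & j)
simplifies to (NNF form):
j & ~i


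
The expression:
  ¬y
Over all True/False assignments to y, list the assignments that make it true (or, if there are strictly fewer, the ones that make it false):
is true only for:
  y=False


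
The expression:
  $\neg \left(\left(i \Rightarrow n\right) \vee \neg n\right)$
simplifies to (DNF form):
$\text{False}$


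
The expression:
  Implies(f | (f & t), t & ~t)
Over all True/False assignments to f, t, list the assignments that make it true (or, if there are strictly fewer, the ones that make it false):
is true only for:
  f=False, t=False;
  f=False, t=True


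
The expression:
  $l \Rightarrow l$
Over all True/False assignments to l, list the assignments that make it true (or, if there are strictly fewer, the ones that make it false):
is always true.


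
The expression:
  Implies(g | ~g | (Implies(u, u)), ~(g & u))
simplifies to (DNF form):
~g | ~u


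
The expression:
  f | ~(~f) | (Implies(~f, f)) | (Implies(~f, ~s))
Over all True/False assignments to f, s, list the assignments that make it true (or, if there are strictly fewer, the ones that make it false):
is false only for:
  f=False, s=True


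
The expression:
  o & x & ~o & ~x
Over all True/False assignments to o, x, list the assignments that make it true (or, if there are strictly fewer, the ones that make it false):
is never true.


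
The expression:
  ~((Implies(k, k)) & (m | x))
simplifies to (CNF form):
~m & ~x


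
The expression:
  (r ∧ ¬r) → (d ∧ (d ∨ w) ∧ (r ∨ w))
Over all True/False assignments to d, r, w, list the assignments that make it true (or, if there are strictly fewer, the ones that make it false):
is always true.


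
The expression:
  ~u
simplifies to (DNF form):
~u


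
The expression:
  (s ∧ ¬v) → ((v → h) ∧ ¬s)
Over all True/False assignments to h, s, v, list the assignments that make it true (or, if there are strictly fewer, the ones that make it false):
is false only for:
  h=False, s=True, v=False;
  h=True, s=True, v=False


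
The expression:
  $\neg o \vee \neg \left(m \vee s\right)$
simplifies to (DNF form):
$\left(\neg m \wedge \neg s\right) \vee \neg o$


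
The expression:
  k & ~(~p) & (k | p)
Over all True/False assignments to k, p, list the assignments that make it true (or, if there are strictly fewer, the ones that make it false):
is true only for:
  k=True, p=True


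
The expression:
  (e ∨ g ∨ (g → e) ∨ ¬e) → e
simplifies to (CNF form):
e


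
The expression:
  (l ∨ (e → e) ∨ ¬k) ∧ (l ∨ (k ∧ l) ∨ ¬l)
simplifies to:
True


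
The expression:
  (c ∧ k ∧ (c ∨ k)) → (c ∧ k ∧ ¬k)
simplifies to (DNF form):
¬c ∨ ¬k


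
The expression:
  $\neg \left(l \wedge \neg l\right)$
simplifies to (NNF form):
$\text{True}$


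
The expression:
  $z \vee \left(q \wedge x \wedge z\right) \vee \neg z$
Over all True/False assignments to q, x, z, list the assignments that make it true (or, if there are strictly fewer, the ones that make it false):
is always true.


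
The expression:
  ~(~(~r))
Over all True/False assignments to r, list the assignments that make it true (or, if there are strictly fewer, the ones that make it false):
is true only for:
  r=False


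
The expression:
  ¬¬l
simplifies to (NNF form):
l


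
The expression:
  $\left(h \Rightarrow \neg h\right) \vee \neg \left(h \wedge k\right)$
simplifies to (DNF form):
$\neg h \vee \neg k$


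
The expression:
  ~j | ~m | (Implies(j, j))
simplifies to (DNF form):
True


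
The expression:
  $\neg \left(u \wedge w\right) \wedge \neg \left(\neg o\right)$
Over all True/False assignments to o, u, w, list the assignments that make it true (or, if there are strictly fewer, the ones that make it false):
is true only for:
  o=True, u=False, w=False;
  o=True, u=False, w=True;
  o=True, u=True, w=False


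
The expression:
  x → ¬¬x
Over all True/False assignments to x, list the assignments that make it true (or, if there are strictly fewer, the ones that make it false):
is always true.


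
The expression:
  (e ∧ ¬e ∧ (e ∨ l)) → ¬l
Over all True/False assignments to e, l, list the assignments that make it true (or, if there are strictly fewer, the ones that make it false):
is always true.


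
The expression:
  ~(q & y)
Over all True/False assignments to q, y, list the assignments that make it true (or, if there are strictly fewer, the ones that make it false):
is false only for:
  q=True, y=True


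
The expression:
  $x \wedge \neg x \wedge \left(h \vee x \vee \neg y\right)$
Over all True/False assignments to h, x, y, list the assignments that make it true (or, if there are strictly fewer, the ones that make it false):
is never true.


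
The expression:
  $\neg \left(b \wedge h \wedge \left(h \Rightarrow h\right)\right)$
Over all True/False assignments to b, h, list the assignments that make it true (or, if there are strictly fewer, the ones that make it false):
is false only for:
  b=True, h=True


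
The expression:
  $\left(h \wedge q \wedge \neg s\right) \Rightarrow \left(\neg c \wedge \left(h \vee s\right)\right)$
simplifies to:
$s \vee \neg c \vee \neg h \vee \neg q$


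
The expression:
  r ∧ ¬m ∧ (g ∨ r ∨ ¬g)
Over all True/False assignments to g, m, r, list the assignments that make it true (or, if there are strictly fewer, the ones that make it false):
is true only for:
  g=False, m=False, r=True;
  g=True, m=False, r=True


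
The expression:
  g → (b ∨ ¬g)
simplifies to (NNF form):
b ∨ ¬g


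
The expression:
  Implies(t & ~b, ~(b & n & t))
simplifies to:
True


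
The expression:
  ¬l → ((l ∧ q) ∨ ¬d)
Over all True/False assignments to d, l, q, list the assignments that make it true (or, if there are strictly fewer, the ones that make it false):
is false only for:
  d=True, l=False, q=False;
  d=True, l=False, q=True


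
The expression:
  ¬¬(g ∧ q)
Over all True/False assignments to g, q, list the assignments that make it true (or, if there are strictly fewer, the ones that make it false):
is true only for:
  g=True, q=True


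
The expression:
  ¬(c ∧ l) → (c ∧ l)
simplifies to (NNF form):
c ∧ l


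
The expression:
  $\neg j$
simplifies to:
$\neg j$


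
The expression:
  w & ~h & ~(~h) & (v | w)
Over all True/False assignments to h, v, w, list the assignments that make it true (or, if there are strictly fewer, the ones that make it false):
is never true.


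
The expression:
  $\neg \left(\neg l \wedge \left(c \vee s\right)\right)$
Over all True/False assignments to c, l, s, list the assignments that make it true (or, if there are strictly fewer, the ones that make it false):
is false only for:
  c=False, l=False, s=True;
  c=True, l=False, s=False;
  c=True, l=False, s=True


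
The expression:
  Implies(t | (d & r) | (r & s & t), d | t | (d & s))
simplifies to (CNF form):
True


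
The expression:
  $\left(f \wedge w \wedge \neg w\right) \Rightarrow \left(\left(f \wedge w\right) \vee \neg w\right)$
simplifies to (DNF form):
$\text{True}$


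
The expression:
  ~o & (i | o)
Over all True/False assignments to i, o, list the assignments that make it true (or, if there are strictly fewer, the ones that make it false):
is true only for:
  i=True, o=False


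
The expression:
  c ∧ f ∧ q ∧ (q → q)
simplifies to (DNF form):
c ∧ f ∧ q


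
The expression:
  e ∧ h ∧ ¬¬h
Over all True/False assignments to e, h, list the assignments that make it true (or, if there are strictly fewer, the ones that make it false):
is true only for:
  e=True, h=True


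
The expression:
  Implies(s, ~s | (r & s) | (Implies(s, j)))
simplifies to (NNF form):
j | r | ~s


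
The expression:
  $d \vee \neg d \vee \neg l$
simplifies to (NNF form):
$\text{True}$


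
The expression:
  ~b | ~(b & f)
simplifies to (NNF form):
~b | ~f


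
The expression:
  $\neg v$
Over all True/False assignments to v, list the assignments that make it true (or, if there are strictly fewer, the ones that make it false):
is true only for:
  v=False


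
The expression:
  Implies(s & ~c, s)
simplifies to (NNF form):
True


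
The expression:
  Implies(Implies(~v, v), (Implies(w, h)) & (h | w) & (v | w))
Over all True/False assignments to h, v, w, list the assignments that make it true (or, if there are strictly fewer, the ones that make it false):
is false only for:
  h=False, v=True, w=False;
  h=False, v=True, w=True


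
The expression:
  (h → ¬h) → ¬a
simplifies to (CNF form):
h ∨ ¬a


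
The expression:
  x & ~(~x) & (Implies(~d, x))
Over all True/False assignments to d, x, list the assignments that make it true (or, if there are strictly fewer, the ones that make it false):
is true only for:
  d=False, x=True;
  d=True, x=True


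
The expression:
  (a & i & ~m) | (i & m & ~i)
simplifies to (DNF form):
a & i & ~m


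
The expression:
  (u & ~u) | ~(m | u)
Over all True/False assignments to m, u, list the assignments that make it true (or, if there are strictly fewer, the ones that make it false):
is true only for:
  m=False, u=False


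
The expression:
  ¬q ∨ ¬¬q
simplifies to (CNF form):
True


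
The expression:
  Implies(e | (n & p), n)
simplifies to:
n | ~e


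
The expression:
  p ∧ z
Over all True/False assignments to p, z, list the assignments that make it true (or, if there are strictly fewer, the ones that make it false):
is true only for:
  p=True, z=True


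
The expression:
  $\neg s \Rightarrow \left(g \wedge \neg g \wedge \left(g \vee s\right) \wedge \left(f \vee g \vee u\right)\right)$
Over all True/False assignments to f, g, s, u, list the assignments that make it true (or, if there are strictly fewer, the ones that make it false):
is true only for:
  f=False, g=False, s=True, u=False;
  f=False, g=False, s=True, u=True;
  f=False, g=True, s=True, u=False;
  f=False, g=True, s=True, u=True;
  f=True, g=False, s=True, u=False;
  f=True, g=False, s=True, u=True;
  f=True, g=True, s=True, u=False;
  f=True, g=True, s=True, u=True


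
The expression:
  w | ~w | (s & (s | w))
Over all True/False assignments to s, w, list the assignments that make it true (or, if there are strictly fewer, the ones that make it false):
is always true.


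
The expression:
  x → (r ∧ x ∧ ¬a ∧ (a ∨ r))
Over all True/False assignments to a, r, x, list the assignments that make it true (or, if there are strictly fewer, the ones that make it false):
is false only for:
  a=False, r=False, x=True;
  a=True, r=False, x=True;
  a=True, r=True, x=True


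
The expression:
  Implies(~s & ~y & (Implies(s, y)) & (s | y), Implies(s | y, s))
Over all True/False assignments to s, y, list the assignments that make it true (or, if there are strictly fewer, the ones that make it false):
is always true.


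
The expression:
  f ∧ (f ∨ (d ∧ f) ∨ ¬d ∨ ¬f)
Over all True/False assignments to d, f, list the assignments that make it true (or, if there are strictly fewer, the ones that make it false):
is true only for:
  d=False, f=True;
  d=True, f=True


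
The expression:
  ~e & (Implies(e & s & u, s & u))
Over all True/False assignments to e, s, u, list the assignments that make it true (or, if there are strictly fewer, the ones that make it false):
is true only for:
  e=False, s=False, u=False;
  e=False, s=False, u=True;
  e=False, s=True, u=False;
  e=False, s=True, u=True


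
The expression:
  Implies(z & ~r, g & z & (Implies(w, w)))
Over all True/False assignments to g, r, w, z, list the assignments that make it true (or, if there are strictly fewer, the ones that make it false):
is false only for:
  g=False, r=False, w=False, z=True;
  g=False, r=False, w=True, z=True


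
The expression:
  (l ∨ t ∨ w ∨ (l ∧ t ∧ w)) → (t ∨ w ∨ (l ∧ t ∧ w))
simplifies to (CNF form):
t ∨ w ∨ ¬l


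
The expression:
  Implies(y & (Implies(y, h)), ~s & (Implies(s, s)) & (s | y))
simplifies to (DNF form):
~h | ~s | ~y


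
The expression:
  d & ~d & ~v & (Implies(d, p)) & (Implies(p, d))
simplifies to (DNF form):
False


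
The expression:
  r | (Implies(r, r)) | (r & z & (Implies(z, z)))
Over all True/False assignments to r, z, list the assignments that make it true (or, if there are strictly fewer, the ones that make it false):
is always true.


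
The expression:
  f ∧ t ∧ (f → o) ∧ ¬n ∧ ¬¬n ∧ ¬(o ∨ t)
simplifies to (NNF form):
False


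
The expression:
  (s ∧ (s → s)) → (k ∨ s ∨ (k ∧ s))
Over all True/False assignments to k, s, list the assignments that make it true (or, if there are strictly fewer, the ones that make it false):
is always true.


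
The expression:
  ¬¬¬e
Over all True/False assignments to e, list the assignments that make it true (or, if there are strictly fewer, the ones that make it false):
is true only for:
  e=False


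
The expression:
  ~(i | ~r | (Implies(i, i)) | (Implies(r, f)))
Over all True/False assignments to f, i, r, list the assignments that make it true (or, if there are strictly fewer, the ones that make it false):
is never true.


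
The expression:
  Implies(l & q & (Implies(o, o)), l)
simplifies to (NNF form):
True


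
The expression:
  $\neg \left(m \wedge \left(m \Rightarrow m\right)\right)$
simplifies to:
$\neg m$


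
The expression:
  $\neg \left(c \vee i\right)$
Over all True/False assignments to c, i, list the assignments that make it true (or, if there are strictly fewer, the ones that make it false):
is true only for:
  c=False, i=False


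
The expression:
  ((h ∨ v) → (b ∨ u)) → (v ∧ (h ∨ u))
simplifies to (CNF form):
(h ∨ v) ∧ (v ∨ ¬b) ∧ (v ∨ ¬u) ∧ (h ∨ u ∨ ¬b)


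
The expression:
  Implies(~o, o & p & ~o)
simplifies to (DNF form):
o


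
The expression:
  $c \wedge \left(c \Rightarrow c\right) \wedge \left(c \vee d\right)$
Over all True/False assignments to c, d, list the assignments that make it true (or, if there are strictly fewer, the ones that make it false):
is true only for:
  c=True, d=False;
  c=True, d=True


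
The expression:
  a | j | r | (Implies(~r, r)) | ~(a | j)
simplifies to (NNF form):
True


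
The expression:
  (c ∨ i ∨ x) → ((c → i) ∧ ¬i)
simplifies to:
¬c ∧ ¬i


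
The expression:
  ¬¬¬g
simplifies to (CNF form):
¬g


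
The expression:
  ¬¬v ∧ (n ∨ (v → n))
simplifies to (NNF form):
n ∧ v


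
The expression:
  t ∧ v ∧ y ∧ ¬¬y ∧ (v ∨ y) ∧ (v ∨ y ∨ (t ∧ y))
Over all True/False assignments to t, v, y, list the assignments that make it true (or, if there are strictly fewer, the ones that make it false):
is true only for:
  t=True, v=True, y=True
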